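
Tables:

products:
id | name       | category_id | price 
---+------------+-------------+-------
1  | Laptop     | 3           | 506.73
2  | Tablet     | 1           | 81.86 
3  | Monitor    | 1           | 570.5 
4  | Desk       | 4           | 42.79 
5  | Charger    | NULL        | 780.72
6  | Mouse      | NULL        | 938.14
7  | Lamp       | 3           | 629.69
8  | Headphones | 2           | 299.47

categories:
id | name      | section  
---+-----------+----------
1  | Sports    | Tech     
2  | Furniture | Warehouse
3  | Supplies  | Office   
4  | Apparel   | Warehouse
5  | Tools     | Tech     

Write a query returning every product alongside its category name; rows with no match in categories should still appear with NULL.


LEFT JOIN keeps every row from products (the left table); where category_id has no match in categories, the category columns become NULL. Walk through each product:
  - product 1 (Laptop): category_id=3 -> matches Supplies
  - product 2 (Tablet): category_id=1 -> matches Sports
  - product 3 (Monitor): category_id=1 -> matches Sports
  - product 4 (Desk): category_id=4 -> matches Apparel
  - product 5 (Charger): category_id=NULL, no match -> kept with NULL
  - product 6 (Mouse): category_id=NULL, no match -> kept with NULL
  - product 7 (Lamp): category_id=3 -> matches Supplies
  - product 8 (Headphones): category_id=2 -> matches Furniture
All 8 rows appear; 2 have NULL category.

SQL:
SELECT a.name, b.name AS category
FROM products a
LEFT JOIN categories b ON a.category_id = b.id

Result:
name       | category 
-----------+----------
Laptop     | Supplies 
Tablet     | Sports   
Monitor    | Sports   
Desk       | Apparel  
Charger    | NULL     
Mouse      | NULL     
Lamp       | Supplies 
Headphones | Furniture


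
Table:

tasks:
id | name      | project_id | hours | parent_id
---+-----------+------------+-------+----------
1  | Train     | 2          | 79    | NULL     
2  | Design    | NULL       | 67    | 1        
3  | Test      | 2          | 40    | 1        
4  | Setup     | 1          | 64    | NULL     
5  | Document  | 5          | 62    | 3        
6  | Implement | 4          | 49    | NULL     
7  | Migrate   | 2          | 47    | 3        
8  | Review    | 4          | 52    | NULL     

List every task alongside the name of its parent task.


This is a self-join: tasks is joined to a second copy of itself, matching each row's parent_id to another row's id. Use LEFT JOIN so rows with parent_id=NULL are kept.
  - task 1 (Train): parent_id=NULL -> NULL
  - task 2 (Design): parent_id=1 -> Train
  - task 3 (Test): parent_id=1 -> Train
  - task 4 (Setup): parent_id=NULL -> NULL
  - task 5 (Document): parent_id=3 -> Test
  - task 6 (Implement): parent_id=NULL -> NULL
  - task 7 (Migrate): parent_id=3 -> Test
  - task 8 (Review): parent_id=NULL -> NULL

SQL:
SELECT a.name AS item, b.name AS parent
FROM tasks a
LEFT JOIN tasks b ON a.parent_id = b.id

Result:
item      | parent
----------+-------
Train     | NULL  
Design    | Train 
Test      | Train 
Setup     | NULL  
Document  | Test  
Implement | NULL  
Migrate   | Test  
Review    | NULL  


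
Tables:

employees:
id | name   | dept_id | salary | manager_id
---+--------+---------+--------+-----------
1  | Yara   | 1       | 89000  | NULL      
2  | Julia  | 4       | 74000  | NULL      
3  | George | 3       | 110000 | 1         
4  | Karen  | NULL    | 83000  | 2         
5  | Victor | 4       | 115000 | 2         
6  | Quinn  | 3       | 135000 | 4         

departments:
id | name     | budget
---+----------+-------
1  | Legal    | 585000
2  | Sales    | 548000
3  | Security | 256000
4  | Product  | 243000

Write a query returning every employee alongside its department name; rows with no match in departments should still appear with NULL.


LEFT JOIN keeps every row from employees (the left table); where dept_id has no match in departments, the department columns become NULL. Walk through each employee:
  - employee 1 (Yara): dept_id=1 -> matches Legal
  - employee 2 (Julia): dept_id=4 -> matches Product
  - employee 3 (George): dept_id=3 -> matches Security
  - employee 4 (Karen): dept_id=NULL, no match -> kept with NULL
  - employee 5 (Victor): dept_id=4 -> matches Product
  - employee 6 (Quinn): dept_id=3 -> matches Security
All 6 rows appear; 1 has NULL department.

SQL:
SELECT a.name, b.name AS department
FROM employees a
LEFT JOIN departments b ON a.dept_id = b.id

Result:
name   | department
-------+-----------
Yara   | Legal     
Julia  | Product   
George | Security  
Karen  | NULL      
Victor | Product   
Quinn  | Security  


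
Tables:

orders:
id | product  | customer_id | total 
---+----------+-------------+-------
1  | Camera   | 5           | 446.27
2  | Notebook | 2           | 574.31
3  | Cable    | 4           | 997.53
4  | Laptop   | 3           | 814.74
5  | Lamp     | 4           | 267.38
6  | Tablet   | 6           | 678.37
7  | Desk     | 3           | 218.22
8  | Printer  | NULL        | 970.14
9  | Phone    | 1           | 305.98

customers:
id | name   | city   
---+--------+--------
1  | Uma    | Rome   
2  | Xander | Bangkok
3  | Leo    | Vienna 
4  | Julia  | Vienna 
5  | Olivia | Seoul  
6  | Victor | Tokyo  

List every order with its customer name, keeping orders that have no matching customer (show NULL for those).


LEFT JOIN keeps every row from orders (the left table); where customer_id has no match in customers, the customer columns become NULL. Walk through each order:
  - order 1 (Camera): customer_id=5 -> matches Olivia
  - order 2 (Notebook): customer_id=2 -> matches Xander
  - order 3 (Cable): customer_id=4 -> matches Julia
  - order 4 (Laptop): customer_id=3 -> matches Leo
  - order 5 (Lamp): customer_id=4 -> matches Julia
  - order 6 (Tablet): customer_id=6 -> matches Victor
  - order 7 (Desk): customer_id=3 -> matches Leo
  - order 8 (Printer): customer_id=NULL, no match -> kept with NULL
  - order 9 (Phone): customer_id=1 -> matches Uma
All 9 rows appear; 1 has NULL customer.

SQL:
SELECT a.product, b.name AS customer
FROM orders a
LEFT JOIN customers b ON a.customer_id = b.id

Result:
product  | customer
---------+---------
Camera   | Olivia  
Notebook | Xander  
Cable    | Julia   
Laptop   | Leo     
Lamp     | Julia   
Tablet   | Victor  
Desk     | Leo     
Printer  | NULL    
Phone    | Uma     


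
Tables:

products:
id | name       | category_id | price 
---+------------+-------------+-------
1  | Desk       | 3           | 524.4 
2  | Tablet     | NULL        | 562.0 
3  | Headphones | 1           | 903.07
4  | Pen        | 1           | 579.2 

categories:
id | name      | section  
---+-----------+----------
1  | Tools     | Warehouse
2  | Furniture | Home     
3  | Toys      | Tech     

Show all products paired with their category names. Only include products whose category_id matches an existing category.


INNER JOIN keeps only products rows whose category_id matches an id in categories. Walk through each product:
  - product 1 (Desk): category_id=3 -> matches Toys
  - product 2 (Tablet): category_id=NULL, no match -> dropped
  - product 3 (Headphones): category_id=1 -> matches Tools
  - product 4 (Pen): category_id=1 -> matches Tools
So 1 of 4 rows is dropped.

SQL:
SELECT a.name, b.name AS category
FROM products a
INNER JOIN categories b ON a.category_id = b.id

Result:
name       | category
-----------+---------
Desk       | Toys    
Headphones | Tools   
Pen        | Tools   


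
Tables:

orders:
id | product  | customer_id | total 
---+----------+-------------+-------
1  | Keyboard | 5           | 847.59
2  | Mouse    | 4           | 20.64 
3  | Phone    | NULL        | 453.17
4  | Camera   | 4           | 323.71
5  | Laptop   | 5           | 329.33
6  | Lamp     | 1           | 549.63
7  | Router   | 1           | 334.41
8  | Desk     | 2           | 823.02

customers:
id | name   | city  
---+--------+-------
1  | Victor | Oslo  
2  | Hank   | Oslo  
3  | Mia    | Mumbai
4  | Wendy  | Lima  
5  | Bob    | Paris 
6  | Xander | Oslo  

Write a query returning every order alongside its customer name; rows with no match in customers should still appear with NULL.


LEFT JOIN keeps every row from orders (the left table); where customer_id has no match in customers, the customer columns become NULL. Walk through each order:
  - order 1 (Keyboard): customer_id=5 -> matches Bob
  - order 2 (Mouse): customer_id=4 -> matches Wendy
  - order 3 (Phone): customer_id=NULL, no match -> kept with NULL
  - order 4 (Camera): customer_id=4 -> matches Wendy
  - order 5 (Laptop): customer_id=5 -> matches Bob
  - order 6 (Lamp): customer_id=1 -> matches Victor
  - order 7 (Router): customer_id=1 -> matches Victor
  - order 8 (Desk): customer_id=2 -> matches Hank
All 8 rows appear; 1 has NULL customer.

SQL:
SELECT a.product, b.name AS customer
FROM orders a
LEFT JOIN customers b ON a.customer_id = b.id

Result:
product  | customer
---------+---------
Keyboard | Bob     
Mouse    | Wendy   
Phone    | NULL    
Camera   | Wendy   
Laptop   | Bob     
Lamp     | Victor  
Router   | Victor  
Desk     | Hank    


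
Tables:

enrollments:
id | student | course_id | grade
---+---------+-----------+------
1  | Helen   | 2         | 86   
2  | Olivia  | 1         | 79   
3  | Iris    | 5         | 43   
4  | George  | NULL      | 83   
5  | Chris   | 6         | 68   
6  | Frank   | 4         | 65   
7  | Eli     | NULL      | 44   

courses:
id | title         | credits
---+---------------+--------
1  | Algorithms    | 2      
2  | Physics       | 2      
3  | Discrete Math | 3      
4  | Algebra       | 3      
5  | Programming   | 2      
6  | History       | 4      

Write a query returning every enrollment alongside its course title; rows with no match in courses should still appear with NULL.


LEFT JOIN keeps every row from enrollments (the left table); where course_id has no match in courses, the course columns become NULL. Walk through each enrollment:
  - enrollment 1 (Helen): course_id=2 -> matches Physics
  - enrollment 2 (Olivia): course_id=1 -> matches Algorithms
  - enrollment 3 (Iris): course_id=5 -> matches Programming
  - enrollment 4 (George): course_id=NULL, no match -> kept with NULL
  - enrollment 5 (Chris): course_id=6 -> matches History
  - enrollment 6 (Frank): course_id=4 -> matches Algebra
  - enrollment 7 (Eli): course_id=NULL, no match -> kept with NULL
All 7 rows appear; 2 have NULL course.

SQL:
SELECT a.student, b.title AS course
FROM enrollments a
LEFT JOIN courses b ON a.course_id = b.id

Result:
student | course     
--------+------------
Helen   | Physics    
Olivia  | Algorithms 
Iris    | Programming
George  | NULL       
Chris   | History    
Frank   | Algebra    
Eli     | NULL       


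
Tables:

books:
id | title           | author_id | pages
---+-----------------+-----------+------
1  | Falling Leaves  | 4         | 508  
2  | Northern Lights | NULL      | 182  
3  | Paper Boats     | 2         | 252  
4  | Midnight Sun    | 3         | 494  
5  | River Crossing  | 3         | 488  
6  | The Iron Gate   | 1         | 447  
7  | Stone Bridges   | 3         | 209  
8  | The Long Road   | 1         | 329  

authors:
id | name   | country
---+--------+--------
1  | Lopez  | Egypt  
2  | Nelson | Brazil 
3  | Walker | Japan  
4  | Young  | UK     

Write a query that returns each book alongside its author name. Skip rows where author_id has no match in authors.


INNER JOIN keeps only books rows whose author_id matches an id in authors. Walk through each book:
  - book 1 (Falling Leaves): author_id=4 -> matches Young
  - book 2 (Northern Lights): author_id=NULL, no match -> dropped
  - book 3 (Paper Boats): author_id=2 -> matches Nelson
  - book 4 (Midnight Sun): author_id=3 -> matches Walker
  - book 5 (River Crossing): author_id=3 -> matches Walker
  - book 6 (The Iron Gate): author_id=1 -> matches Lopez
  - book 7 (Stone Bridges): author_id=3 -> matches Walker
  - book 8 (The Long Road): author_id=1 -> matches Lopez
So 1 of 8 rows is dropped.

SQL:
SELECT a.title, b.name AS author
FROM books a
INNER JOIN authors b ON a.author_id = b.id

Result:
title          | author
---------------+-------
Falling Leaves | Young 
Paper Boats    | Nelson
Midnight Sun   | Walker
River Crossing | Walker
The Iron Gate  | Lopez 
Stone Bridges  | Walker
The Long Road  | Lopez 


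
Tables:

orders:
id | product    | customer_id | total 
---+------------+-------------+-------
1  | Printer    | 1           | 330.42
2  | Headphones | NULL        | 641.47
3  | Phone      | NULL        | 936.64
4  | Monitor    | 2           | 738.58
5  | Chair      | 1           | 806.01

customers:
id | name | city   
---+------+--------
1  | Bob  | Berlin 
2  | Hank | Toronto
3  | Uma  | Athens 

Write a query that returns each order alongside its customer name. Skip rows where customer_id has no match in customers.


INNER JOIN keeps only orders rows whose customer_id matches an id in customers. Walk through each order:
  - order 1 (Printer): customer_id=1 -> matches Bob
  - order 2 (Headphones): customer_id=NULL, no match -> dropped
  - order 3 (Phone): customer_id=NULL, no match -> dropped
  - order 4 (Monitor): customer_id=2 -> matches Hank
  - order 5 (Chair): customer_id=1 -> matches Bob
So 2 of 5 rows are dropped.

SQL:
SELECT a.product, b.name AS customer
FROM orders a
INNER JOIN customers b ON a.customer_id = b.id

Result:
product | customer
--------+---------
Printer | Bob     
Monitor | Hank    
Chair   | Bob     


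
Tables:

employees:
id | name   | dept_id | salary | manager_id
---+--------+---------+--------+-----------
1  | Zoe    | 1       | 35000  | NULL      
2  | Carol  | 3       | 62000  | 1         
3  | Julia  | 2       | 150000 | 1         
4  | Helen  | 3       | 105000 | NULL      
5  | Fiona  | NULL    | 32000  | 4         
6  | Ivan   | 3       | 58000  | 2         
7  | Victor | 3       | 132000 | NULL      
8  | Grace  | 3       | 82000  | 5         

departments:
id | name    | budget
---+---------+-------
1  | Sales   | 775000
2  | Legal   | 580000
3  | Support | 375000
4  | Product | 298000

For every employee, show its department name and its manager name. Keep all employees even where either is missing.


Two LEFT JOINs from the same base table employees: one to departments via dept_id, one to employees itself via manager_id. Both are LEFT so every employee is preserved.
Match against departments:
  - employee 1 (Zoe): dept_id=1 -> matches Sales
  - employee 2 (Carol): dept_id=3 -> matches Support
  - employee 3 (Julia): dept_id=2 -> matches Legal
  - employee 4 (Helen): dept_id=3 -> matches Support
  - employee 5 (Fiona): dept_id=NULL, no match -> kept with NULL
  - employee 6 (Ivan): dept_id=3 -> matches Support
  - employee 7 (Victor): dept_id=3 -> matches Support
  - employee 8 (Grace): dept_id=3 -> matches Support
Match against employees (self):
  - employee 1 (Zoe): manager_id=NULL -> NULL
  - employee 2 (Carol): manager_id=1 -> Zoe
  - employee 3 (Julia): manager_id=1 -> Zoe
  - employee 4 (Helen): manager_id=NULL -> NULL
  - employee 5 (Fiona): manager_id=4 -> Helen
  - employee 6 (Ivan): manager_id=2 -> Carol
  - employee 7 (Victor): manager_id=NULL -> NULL
  - employee 8 (Grace): manager_id=5 -> Fiona

SQL:
SELECT a.name, b.name AS department, c.name AS manager
FROM employees a
LEFT JOIN departments b ON a.dept_id = b.id
LEFT JOIN employees c ON a.manager_id = c.id

Result:
name   | department | manager
-------+------------+--------
Zoe    | Sales      | NULL   
Carol  | Support    | Zoe    
Julia  | Legal      | Zoe    
Helen  | Support    | NULL   
Fiona  | NULL       | Helen  
Ivan   | Support    | Carol  
Victor | Support    | NULL   
Grace  | Support    | Fiona  


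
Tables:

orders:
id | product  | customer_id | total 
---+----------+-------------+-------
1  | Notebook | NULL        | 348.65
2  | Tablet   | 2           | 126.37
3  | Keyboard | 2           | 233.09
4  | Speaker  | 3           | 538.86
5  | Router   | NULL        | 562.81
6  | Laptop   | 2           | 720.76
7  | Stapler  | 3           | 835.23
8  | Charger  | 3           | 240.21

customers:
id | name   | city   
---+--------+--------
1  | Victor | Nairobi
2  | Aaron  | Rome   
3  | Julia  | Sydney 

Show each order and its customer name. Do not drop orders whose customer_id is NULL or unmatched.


LEFT JOIN keeps every row from orders (the left table); where customer_id has no match in customers, the customer columns become NULL. Walk through each order:
  - order 1 (Notebook): customer_id=NULL, no match -> kept with NULL
  - order 2 (Tablet): customer_id=2 -> matches Aaron
  - order 3 (Keyboard): customer_id=2 -> matches Aaron
  - order 4 (Speaker): customer_id=3 -> matches Julia
  - order 5 (Router): customer_id=NULL, no match -> kept with NULL
  - order 6 (Laptop): customer_id=2 -> matches Aaron
  - order 7 (Stapler): customer_id=3 -> matches Julia
  - order 8 (Charger): customer_id=3 -> matches Julia
All 8 rows appear; 2 have NULL customer.

SQL:
SELECT a.product, b.name AS customer
FROM orders a
LEFT JOIN customers b ON a.customer_id = b.id

Result:
product  | customer
---------+---------
Notebook | NULL    
Tablet   | Aaron   
Keyboard | Aaron   
Speaker  | Julia   
Router   | NULL    
Laptop   | Aaron   
Stapler  | Julia   
Charger  | Julia   


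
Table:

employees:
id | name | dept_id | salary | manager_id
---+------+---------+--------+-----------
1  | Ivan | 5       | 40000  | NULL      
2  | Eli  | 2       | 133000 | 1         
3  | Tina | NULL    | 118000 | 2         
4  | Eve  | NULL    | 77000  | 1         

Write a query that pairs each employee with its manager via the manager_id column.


This is a self-join: employees is joined to a second copy of itself, matching each row's manager_id to another row's id. Use LEFT JOIN so rows with manager_id=NULL are kept.
  - employee 1 (Ivan): manager_id=NULL -> NULL
  - employee 2 (Eli): manager_id=1 -> Ivan
  - employee 3 (Tina): manager_id=2 -> Eli
  - employee 4 (Eve): manager_id=1 -> Ivan

SQL:
SELECT a.name AS item, b.name AS manager
FROM employees a
LEFT JOIN employees b ON a.manager_id = b.id

Result:
item | manager
-----+--------
Ivan | NULL   
Eli  | Ivan   
Tina | Eli    
Eve  | Ivan   


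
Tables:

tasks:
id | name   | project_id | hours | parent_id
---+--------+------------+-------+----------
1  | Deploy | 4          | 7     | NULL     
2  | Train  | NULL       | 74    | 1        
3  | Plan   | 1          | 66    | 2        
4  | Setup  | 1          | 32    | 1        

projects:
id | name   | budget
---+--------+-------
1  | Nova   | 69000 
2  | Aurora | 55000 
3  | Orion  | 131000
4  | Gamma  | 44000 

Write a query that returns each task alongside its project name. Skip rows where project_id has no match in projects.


INNER JOIN keeps only tasks rows whose project_id matches an id in projects. Walk through each task:
  - task 1 (Deploy): project_id=4 -> matches Gamma
  - task 2 (Train): project_id=NULL, no match -> dropped
  - task 3 (Plan): project_id=1 -> matches Nova
  - task 4 (Setup): project_id=1 -> matches Nova
So 1 of 4 rows is dropped.

SQL:
SELECT a.name, b.name AS project
FROM tasks a
INNER JOIN projects b ON a.project_id = b.id

Result:
name   | project
-------+--------
Deploy | Gamma  
Plan   | Nova   
Setup  | Nova   


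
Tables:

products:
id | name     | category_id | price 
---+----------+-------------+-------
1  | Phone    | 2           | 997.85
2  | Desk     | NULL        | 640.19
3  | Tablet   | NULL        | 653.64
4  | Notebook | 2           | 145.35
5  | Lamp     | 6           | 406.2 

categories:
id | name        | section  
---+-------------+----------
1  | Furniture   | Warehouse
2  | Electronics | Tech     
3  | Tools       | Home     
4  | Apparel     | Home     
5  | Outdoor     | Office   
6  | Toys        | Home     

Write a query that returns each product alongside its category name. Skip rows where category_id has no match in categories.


INNER JOIN keeps only products rows whose category_id matches an id in categories. Walk through each product:
  - product 1 (Phone): category_id=2 -> matches Electronics
  - product 2 (Desk): category_id=NULL, no match -> dropped
  - product 3 (Tablet): category_id=NULL, no match -> dropped
  - product 4 (Notebook): category_id=2 -> matches Electronics
  - product 5 (Lamp): category_id=6 -> matches Toys
So 2 of 5 rows are dropped.

SQL:
SELECT a.name, b.name AS category
FROM products a
INNER JOIN categories b ON a.category_id = b.id

Result:
name     | category   
---------+------------
Phone    | Electronics
Notebook | Electronics
Lamp     | Toys       


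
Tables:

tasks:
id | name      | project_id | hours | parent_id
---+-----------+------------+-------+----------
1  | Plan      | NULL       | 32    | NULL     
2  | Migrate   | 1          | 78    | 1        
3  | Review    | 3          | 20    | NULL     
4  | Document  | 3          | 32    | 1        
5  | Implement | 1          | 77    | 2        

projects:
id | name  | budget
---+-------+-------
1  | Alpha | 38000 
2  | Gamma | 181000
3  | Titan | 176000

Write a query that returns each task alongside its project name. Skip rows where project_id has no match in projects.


INNER JOIN keeps only tasks rows whose project_id matches an id in projects. Walk through each task:
  - task 1 (Plan): project_id=NULL, no match -> dropped
  - task 2 (Migrate): project_id=1 -> matches Alpha
  - task 3 (Review): project_id=3 -> matches Titan
  - task 4 (Document): project_id=3 -> matches Titan
  - task 5 (Implement): project_id=1 -> matches Alpha
So 1 of 5 rows is dropped.

SQL:
SELECT a.name, b.name AS project
FROM tasks a
INNER JOIN projects b ON a.project_id = b.id

Result:
name      | project
----------+--------
Migrate   | Alpha  
Review    | Titan  
Document  | Titan  
Implement | Alpha  


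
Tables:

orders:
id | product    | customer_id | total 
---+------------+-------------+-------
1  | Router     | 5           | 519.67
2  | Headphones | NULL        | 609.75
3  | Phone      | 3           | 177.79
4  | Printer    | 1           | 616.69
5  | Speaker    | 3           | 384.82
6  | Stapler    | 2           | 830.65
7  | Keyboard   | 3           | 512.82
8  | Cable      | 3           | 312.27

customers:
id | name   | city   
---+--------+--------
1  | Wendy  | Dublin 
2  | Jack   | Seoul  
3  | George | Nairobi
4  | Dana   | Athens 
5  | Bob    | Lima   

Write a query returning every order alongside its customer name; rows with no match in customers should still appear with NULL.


LEFT JOIN keeps every row from orders (the left table); where customer_id has no match in customers, the customer columns become NULL. Walk through each order:
  - order 1 (Router): customer_id=5 -> matches Bob
  - order 2 (Headphones): customer_id=NULL, no match -> kept with NULL
  - order 3 (Phone): customer_id=3 -> matches George
  - order 4 (Printer): customer_id=1 -> matches Wendy
  - order 5 (Speaker): customer_id=3 -> matches George
  - order 6 (Stapler): customer_id=2 -> matches Jack
  - order 7 (Keyboard): customer_id=3 -> matches George
  - order 8 (Cable): customer_id=3 -> matches George
All 8 rows appear; 1 has NULL customer.

SQL:
SELECT a.product, b.name AS customer
FROM orders a
LEFT JOIN customers b ON a.customer_id = b.id

Result:
product    | customer
-----------+---------
Router     | Bob     
Headphones | NULL    
Phone      | George  
Printer    | Wendy   
Speaker    | George  
Stapler    | Jack    
Keyboard   | George  
Cable      | George  


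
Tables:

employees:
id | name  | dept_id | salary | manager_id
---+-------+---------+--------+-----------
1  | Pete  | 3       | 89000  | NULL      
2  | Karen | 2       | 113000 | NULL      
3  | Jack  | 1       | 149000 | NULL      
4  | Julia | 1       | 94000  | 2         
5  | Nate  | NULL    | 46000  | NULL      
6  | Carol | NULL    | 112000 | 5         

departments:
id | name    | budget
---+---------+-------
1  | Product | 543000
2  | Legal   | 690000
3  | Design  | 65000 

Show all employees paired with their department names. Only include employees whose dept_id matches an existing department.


INNER JOIN keeps only employees rows whose dept_id matches an id in departments. Walk through each employee:
  - employee 1 (Pete): dept_id=3 -> matches Design
  - employee 2 (Karen): dept_id=2 -> matches Legal
  - employee 3 (Jack): dept_id=1 -> matches Product
  - employee 4 (Julia): dept_id=1 -> matches Product
  - employee 5 (Nate): dept_id=NULL, no match -> dropped
  - employee 6 (Carol): dept_id=NULL, no match -> dropped
So 2 of 6 rows are dropped.

SQL:
SELECT a.name, b.name AS department
FROM employees a
INNER JOIN departments b ON a.dept_id = b.id

Result:
name  | department
------+-----------
Pete  | Design    
Karen | Legal     
Jack  | Product   
Julia | Product   


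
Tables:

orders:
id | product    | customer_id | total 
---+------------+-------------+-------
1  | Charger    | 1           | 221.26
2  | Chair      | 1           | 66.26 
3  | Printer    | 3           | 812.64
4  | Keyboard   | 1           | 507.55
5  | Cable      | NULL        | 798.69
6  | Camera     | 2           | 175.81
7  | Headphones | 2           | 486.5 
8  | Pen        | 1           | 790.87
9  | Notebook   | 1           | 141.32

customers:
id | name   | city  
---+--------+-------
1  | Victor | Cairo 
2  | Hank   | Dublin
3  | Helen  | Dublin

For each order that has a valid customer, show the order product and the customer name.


INNER JOIN keeps only orders rows whose customer_id matches an id in customers. Walk through each order:
  - order 1 (Charger): customer_id=1 -> matches Victor
  - order 2 (Chair): customer_id=1 -> matches Victor
  - order 3 (Printer): customer_id=3 -> matches Helen
  - order 4 (Keyboard): customer_id=1 -> matches Victor
  - order 5 (Cable): customer_id=NULL, no match -> dropped
  - order 6 (Camera): customer_id=2 -> matches Hank
  - order 7 (Headphones): customer_id=2 -> matches Hank
  - order 8 (Pen): customer_id=1 -> matches Victor
  - order 9 (Notebook): customer_id=1 -> matches Victor
So 1 of 9 rows is dropped.

SQL:
SELECT a.product, b.name AS customer
FROM orders a
INNER JOIN customers b ON a.customer_id = b.id

Result:
product    | customer
-----------+---------
Charger    | Victor  
Chair      | Victor  
Printer    | Helen   
Keyboard   | Victor  
Camera     | Hank    
Headphones | Hank    
Pen        | Victor  
Notebook   | Victor  


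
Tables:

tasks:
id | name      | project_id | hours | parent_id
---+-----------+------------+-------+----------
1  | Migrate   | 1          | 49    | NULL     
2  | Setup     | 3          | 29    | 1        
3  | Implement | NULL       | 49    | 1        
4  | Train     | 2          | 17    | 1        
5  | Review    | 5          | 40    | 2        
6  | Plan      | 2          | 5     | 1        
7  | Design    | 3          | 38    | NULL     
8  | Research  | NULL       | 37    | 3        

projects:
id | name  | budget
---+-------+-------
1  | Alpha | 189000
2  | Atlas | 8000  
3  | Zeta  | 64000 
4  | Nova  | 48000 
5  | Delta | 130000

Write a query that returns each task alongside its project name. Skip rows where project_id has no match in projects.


INNER JOIN keeps only tasks rows whose project_id matches an id in projects. Walk through each task:
  - task 1 (Migrate): project_id=1 -> matches Alpha
  - task 2 (Setup): project_id=3 -> matches Zeta
  - task 3 (Implement): project_id=NULL, no match -> dropped
  - task 4 (Train): project_id=2 -> matches Atlas
  - task 5 (Review): project_id=5 -> matches Delta
  - task 6 (Plan): project_id=2 -> matches Atlas
  - task 7 (Design): project_id=3 -> matches Zeta
  - task 8 (Research): project_id=NULL, no match -> dropped
So 2 of 8 rows are dropped.

SQL:
SELECT a.name, b.name AS project
FROM tasks a
INNER JOIN projects b ON a.project_id = b.id

Result:
name    | project
--------+--------
Migrate | Alpha  
Setup   | Zeta   
Train   | Atlas  
Review  | Delta  
Plan    | Atlas  
Design  | Zeta   


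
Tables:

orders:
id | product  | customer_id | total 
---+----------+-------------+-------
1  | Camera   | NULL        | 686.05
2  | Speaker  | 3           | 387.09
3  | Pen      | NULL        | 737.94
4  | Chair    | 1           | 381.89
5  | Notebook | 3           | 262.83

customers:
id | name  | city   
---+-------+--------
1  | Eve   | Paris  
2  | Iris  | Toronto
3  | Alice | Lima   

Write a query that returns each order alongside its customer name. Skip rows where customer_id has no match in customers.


INNER JOIN keeps only orders rows whose customer_id matches an id in customers. Walk through each order:
  - order 1 (Camera): customer_id=NULL, no match -> dropped
  - order 2 (Speaker): customer_id=3 -> matches Alice
  - order 3 (Pen): customer_id=NULL, no match -> dropped
  - order 4 (Chair): customer_id=1 -> matches Eve
  - order 5 (Notebook): customer_id=3 -> matches Alice
So 2 of 5 rows are dropped.

SQL:
SELECT a.product, b.name AS customer
FROM orders a
INNER JOIN customers b ON a.customer_id = b.id

Result:
product  | customer
---------+---------
Speaker  | Alice   
Chair    | Eve     
Notebook | Alice   


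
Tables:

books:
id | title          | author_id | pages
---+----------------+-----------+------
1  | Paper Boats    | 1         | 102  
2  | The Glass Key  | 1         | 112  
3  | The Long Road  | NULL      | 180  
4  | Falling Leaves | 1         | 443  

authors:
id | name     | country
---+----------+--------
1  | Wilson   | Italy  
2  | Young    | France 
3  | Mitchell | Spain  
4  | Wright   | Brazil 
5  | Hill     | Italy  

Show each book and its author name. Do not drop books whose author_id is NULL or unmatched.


LEFT JOIN keeps every row from books (the left table); where author_id has no match in authors, the author columns become NULL. Walk through each book:
  - book 1 (Paper Boats): author_id=1 -> matches Wilson
  - book 2 (The Glass Key): author_id=1 -> matches Wilson
  - book 3 (The Long Road): author_id=NULL, no match -> kept with NULL
  - book 4 (Falling Leaves): author_id=1 -> matches Wilson
All 4 rows appear; 1 has NULL author.

SQL:
SELECT a.title, b.name AS author
FROM books a
LEFT JOIN authors b ON a.author_id = b.id

Result:
title          | author
---------------+-------
Paper Boats    | Wilson
The Glass Key  | Wilson
The Long Road  | NULL  
Falling Leaves | Wilson


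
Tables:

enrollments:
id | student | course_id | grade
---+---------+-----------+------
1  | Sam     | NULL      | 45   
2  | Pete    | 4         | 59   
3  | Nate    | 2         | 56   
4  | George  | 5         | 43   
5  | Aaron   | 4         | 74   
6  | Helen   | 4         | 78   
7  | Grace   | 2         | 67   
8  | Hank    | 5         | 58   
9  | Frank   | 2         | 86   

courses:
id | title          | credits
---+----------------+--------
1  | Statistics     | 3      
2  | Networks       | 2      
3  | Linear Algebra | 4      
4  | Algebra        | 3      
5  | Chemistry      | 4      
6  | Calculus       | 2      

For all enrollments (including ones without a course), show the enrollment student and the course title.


LEFT JOIN keeps every row from enrollments (the left table); where course_id has no match in courses, the course columns become NULL. Walk through each enrollment:
  - enrollment 1 (Sam): course_id=NULL, no match -> kept with NULL
  - enrollment 2 (Pete): course_id=4 -> matches Algebra
  - enrollment 3 (Nate): course_id=2 -> matches Networks
  - enrollment 4 (George): course_id=5 -> matches Chemistry
  - enrollment 5 (Aaron): course_id=4 -> matches Algebra
  - enrollment 6 (Helen): course_id=4 -> matches Algebra
  - enrollment 7 (Grace): course_id=2 -> matches Networks
  - enrollment 8 (Hank): course_id=5 -> matches Chemistry
  - enrollment 9 (Frank): course_id=2 -> matches Networks
All 9 rows appear; 1 has NULL course.

SQL:
SELECT a.student, b.title AS course
FROM enrollments a
LEFT JOIN courses b ON a.course_id = b.id

Result:
student | course   
--------+----------
Sam     | NULL     
Pete    | Algebra  
Nate    | Networks 
George  | Chemistry
Aaron   | Algebra  
Helen   | Algebra  
Grace   | Networks 
Hank    | Chemistry
Frank   | Networks 


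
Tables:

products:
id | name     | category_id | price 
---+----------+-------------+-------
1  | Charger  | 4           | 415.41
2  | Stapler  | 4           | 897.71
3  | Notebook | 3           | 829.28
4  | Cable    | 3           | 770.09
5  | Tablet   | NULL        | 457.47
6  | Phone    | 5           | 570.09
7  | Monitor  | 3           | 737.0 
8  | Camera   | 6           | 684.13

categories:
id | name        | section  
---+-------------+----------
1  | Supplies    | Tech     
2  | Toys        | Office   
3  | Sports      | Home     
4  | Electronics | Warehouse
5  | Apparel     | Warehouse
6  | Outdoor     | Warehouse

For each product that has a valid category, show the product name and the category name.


INNER JOIN keeps only products rows whose category_id matches an id in categories. Walk through each product:
  - product 1 (Charger): category_id=4 -> matches Electronics
  - product 2 (Stapler): category_id=4 -> matches Electronics
  - product 3 (Notebook): category_id=3 -> matches Sports
  - product 4 (Cable): category_id=3 -> matches Sports
  - product 5 (Tablet): category_id=NULL, no match -> dropped
  - product 6 (Phone): category_id=5 -> matches Apparel
  - product 7 (Monitor): category_id=3 -> matches Sports
  - product 8 (Camera): category_id=6 -> matches Outdoor
So 1 of 8 rows is dropped.

SQL:
SELECT a.name, b.name AS category
FROM products a
INNER JOIN categories b ON a.category_id = b.id

Result:
name     | category   
---------+------------
Charger  | Electronics
Stapler  | Electronics
Notebook | Sports     
Cable    | Sports     
Phone    | Apparel    
Monitor  | Sports     
Camera   | Outdoor    


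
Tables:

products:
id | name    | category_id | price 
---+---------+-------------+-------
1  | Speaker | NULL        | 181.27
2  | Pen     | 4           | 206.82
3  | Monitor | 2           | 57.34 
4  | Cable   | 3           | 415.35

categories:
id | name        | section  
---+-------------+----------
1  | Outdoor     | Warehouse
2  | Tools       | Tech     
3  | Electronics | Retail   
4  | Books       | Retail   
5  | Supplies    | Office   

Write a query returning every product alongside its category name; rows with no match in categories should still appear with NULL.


LEFT JOIN keeps every row from products (the left table); where category_id has no match in categories, the category columns become NULL. Walk through each product:
  - product 1 (Speaker): category_id=NULL, no match -> kept with NULL
  - product 2 (Pen): category_id=4 -> matches Books
  - product 3 (Monitor): category_id=2 -> matches Tools
  - product 4 (Cable): category_id=3 -> matches Electronics
All 4 rows appear; 1 has NULL category.

SQL:
SELECT a.name, b.name AS category
FROM products a
LEFT JOIN categories b ON a.category_id = b.id

Result:
name    | category   
--------+------------
Speaker | NULL       
Pen     | Books      
Monitor | Tools      
Cable   | Electronics


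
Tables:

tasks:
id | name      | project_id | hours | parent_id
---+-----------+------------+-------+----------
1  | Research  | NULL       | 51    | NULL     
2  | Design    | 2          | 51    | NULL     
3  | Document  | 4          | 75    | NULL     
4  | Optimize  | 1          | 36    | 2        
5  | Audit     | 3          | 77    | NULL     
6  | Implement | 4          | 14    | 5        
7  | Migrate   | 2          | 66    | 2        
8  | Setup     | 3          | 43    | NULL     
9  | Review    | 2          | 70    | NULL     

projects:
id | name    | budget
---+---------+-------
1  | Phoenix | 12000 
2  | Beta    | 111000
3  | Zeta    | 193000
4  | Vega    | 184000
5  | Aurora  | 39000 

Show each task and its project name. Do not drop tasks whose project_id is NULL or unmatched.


LEFT JOIN keeps every row from tasks (the left table); where project_id has no match in projects, the project columns become NULL. Walk through each task:
  - task 1 (Research): project_id=NULL, no match -> kept with NULL
  - task 2 (Design): project_id=2 -> matches Beta
  - task 3 (Document): project_id=4 -> matches Vega
  - task 4 (Optimize): project_id=1 -> matches Phoenix
  - task 5 (Audit): project_id=3 -> matches Zeta
  - task 6 (Implement): project_id=4 -> matches Vega
  - task 7 (Migrate): project_id=2 -> matches Beta
  - task 8 (Setup): project_id=3 -> matches Zeta
  - task 9 (Review): project_id=2 -> matches Beta
All 9 rows appear; 1 has NULL project.

SQL:
SELECT a.name, b.name AS project
FROM tasks a
LEFT JOIN projects b ON a.project_id = b.id

Result:
name      | project
----------+--------
Research  | NULL   
Design    | Beta   
Document  | Vega   
Optimize  | Phoenix
Audit     | Zeta   
Implement | Vega   
Migrate   | Beta   
Setup     | Zeta   
Review    | Beta   


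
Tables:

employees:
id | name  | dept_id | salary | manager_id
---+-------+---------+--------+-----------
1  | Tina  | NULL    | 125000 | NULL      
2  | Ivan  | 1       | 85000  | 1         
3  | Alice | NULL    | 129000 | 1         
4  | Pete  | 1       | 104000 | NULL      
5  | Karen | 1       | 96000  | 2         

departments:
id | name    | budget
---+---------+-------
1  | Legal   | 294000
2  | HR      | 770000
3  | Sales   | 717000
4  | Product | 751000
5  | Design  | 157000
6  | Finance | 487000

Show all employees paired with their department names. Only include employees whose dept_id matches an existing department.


INNER JOIN keeps only employees rows whose dept_id matches an id in departments. Walk through each employee:
  - employee 1 (Tina): dept_id=NULL, no match -> dropped
  - employee 2 (Ivan): dept_id=1 -> matches Legal
  - employee 3 (Alice): dept_id=NULL, no match -> dropped
  - employee 4 (Pete): dept_id=1 -> matches Legal
  - employee 5 (Karen): dept_id=1 -> matches Legal
So 2 of 5 rows are dropped.

SQL:
SELECT a.name, b.name AS department
FROM employees a
INNER JOIN departments b ON a.dept_id = b.id

Result:
name  | department
------+-----------
Ivan  | Legal     
Pete  | Legal     
Karen | Legal     


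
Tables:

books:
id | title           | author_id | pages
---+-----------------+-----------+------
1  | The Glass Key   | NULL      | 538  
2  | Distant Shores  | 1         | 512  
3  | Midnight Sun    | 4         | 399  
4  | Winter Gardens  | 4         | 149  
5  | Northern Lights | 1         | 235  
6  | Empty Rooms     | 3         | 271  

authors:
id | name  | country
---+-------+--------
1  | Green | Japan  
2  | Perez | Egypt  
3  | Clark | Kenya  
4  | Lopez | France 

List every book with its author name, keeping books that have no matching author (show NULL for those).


LEFT JOIN keeps every row from books (the left table); where author_id has no match in authors, the author columns become NULL. Walk through each book:
  - book 1 (The Glass Key): author_id=NULL, no match -> kept with NULL
  - book 2 (Distant Shores): author_id=1 -> matches Green
  - book 3 (Midnight Sun): author_id=4 -> matches Lopez
  - book 4 (Winter Gardens): author_id=4 -> matches Lopez
  - book 5 (Northern Lights): author_id=1 -> matches Green
  - book 6 (Empty Rooms): author_id=3 -> matches Clark
All 6 rows appear; 1 has NULL author.

SQL:
SELECT a.title, b.name AS author
FROM books a
LEFT JOIN authors b ON a.author_id = b.id

Result:
title           | author
----------------+-------
The Glass Key   | NULL  
Distant Shores  | Green 
Midnight Sun    | Lopez 
Winter Gardens  | Lopez 
Northern Lights | Green 
Empty Rooms     | Clark 


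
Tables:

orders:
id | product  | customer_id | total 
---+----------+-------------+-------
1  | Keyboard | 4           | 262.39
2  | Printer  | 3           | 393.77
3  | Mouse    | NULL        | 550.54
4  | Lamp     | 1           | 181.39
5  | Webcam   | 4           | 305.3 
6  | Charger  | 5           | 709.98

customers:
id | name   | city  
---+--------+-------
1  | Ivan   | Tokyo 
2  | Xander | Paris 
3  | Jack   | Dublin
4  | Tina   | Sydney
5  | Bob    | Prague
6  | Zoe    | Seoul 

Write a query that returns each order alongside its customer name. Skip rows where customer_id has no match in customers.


INNER JOIN keeps only orders rows whose customer_id matches an id in customers. Walk through each order:
  - order 1 (Keyboard): customer_id=4 -> matches Tina
  - order 2 (Printer): customer_id=3 -> matches Jack
  - order 3 (Mouse): customer_id=NULL, no match -> dropped
  - order 4 (Lamp): customer_id=1 -> matches Ivan
  - order 5 (Webcam): customer_id=4 -> matches Tina
  - order 6 (Charger): customer_id=5 -> matches Bob
So 1 of 6 rows is dropped.

SQL:
SELECT a.product, b.name AS customer
FROM orders a
INNER JOIN customers b ON a.customer_id = b.id

Result:
product  | customer
---------+---------
Keyboard | Tina    
Printer  | Jack    
Lamp     | Ivan    
Webcam   | Tina    
Charger  | Bob     
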